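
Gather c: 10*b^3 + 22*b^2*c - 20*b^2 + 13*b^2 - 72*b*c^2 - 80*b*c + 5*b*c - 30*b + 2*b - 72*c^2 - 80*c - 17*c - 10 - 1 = 10*b^3 - 7*b^2 - 28*b + c^2*(-72*b - 72) + c*(22*b^2 - 75*b - 97) - 11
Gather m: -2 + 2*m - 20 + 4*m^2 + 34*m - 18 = 4*m^2 + 36*m - 40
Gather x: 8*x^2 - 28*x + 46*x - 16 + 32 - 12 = 8*x^2 + 18*x + 4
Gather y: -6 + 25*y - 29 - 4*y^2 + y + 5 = -4*y^2 + 26*y - 30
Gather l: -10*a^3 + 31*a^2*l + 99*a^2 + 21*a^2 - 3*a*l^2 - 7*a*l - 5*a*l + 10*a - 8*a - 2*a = -10*a^3 + 120*a^2 - 3*a*l^2 + l*(31*a^2 - 12*a)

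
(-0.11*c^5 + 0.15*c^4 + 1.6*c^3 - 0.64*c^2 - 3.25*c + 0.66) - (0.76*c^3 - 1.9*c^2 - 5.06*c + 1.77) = -0.11*c^5 + 0.15*c^4 + 0.84*c^3 + 1.26*c^2 + 1.81*c - 1.11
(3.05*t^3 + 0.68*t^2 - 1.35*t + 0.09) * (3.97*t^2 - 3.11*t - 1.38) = 12.1085*t^5 - 6.7859*t^4 - 11.6833*t^3 + 3.6174*t^2 + 1.5831*t - 0.1242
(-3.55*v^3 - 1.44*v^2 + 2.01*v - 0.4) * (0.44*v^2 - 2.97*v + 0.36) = -1.562*v^5 + 9.9099*v^4 + 3.8832*v^3 - 6.6641*v^2 + 1.9116*v - 0.144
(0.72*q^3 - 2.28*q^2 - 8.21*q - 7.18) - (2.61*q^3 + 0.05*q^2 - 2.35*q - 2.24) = -1.89*q^3 - 2.33*q^2 - 5.86*q - 4.94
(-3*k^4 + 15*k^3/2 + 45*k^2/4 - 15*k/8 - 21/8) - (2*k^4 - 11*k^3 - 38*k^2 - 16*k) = -5*k^4 + 37*k^3/2 + 197*k^2/4 + 113*k/8 - 21/8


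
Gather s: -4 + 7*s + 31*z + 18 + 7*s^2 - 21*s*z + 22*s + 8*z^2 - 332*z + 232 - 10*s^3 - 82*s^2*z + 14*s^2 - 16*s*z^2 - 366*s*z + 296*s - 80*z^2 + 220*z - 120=-10*s^3 + s^2*(21 - 82*z) + s*(-16*z^2 - 387*z + 325) - 72*z^2 - 81*z + 126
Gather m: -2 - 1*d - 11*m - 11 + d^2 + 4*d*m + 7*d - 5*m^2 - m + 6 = d^2 + 6*d - 5*m^2 + m*(4*d - 12) - 7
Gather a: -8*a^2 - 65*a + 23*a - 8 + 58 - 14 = -8*a^2 - 42*a + 36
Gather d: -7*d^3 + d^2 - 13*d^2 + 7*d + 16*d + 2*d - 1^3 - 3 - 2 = -7*d^3 - 12*d^2 + 25*d - 6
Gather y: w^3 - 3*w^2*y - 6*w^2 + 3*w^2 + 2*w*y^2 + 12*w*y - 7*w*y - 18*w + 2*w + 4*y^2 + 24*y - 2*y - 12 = w^3 - 3*w^2 - 16*w + y^2*(2*w + 4) + y*(-3*w^2 + 5*w + 22) - 12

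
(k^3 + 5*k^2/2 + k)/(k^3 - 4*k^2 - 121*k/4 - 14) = 2*k*(k + 2)/(2*k^2 - 9*k - 56)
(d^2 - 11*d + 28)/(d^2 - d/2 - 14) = 2*(d - 7)/(2*d + 7)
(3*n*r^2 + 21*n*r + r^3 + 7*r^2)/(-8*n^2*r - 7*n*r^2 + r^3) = (3*n*r + 21*n + r^2 + 7*r)/(-8*n^2 - 7*n*r + r^2)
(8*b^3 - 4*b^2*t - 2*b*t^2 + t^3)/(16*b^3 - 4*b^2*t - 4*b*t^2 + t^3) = (-2*b + t)/(-4*b + t)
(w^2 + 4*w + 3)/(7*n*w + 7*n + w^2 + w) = (w + 3)/(7*n + w)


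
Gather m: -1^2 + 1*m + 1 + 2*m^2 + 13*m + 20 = 2*m^2 + 14*m + 20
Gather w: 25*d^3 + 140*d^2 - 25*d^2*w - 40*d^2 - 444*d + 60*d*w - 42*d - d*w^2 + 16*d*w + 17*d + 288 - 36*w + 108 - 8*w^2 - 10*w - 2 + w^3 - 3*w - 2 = 25*d^3 + 100*d^2 - 469*d + w^3 + w^2*(-d - 8) + w*(-25*d^2 + 76*d - 49) + 392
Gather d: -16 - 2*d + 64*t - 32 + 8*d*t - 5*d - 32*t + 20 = d*(8*t - 7) + 32*t - 28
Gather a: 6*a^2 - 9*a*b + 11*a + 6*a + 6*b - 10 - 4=6*a^2 + a*(17 - 9*b) + 6*b - 14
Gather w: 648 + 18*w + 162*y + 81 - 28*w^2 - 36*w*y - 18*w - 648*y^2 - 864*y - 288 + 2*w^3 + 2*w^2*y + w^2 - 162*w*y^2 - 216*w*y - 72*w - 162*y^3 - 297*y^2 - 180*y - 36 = 2*w^3 + w^2*(2*y - 27) + w*(-162*y^2 - 252*y - 72) - 162*y^3 - 945*y^2 - 882*y + 405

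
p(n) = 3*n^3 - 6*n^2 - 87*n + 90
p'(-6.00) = 309.00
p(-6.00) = -252.00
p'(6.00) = 165.00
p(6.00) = 0.00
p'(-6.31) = 347.06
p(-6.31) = -353.65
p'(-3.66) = 77.48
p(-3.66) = 180.96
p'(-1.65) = -42.70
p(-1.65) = 203.74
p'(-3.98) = 103.32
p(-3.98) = 152.08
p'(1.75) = -80.44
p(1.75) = -64.55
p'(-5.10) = 208.29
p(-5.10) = -20.31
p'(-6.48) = 368.67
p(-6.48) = -414.48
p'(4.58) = 46.83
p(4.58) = -146.10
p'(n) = 9*n^2 - 12*n - 87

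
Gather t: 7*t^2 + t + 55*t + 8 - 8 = 7*t^2 + 56*t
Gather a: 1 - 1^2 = 0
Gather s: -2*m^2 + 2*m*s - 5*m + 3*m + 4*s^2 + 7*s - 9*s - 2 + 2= -2*m^2 - 2*m + 4*s^2 + s*(2*m - 2)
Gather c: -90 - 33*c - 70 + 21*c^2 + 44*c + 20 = 21*c^2 + 11*c - 140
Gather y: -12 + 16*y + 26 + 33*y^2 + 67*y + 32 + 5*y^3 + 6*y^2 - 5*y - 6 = 5*y^3 + 39*y^2 + 78*y + 40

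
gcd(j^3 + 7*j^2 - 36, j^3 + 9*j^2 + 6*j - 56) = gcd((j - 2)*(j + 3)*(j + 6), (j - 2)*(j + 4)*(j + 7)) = j - 2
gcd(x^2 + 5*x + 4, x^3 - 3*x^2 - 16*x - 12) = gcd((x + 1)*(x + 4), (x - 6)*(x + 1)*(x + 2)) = x + 1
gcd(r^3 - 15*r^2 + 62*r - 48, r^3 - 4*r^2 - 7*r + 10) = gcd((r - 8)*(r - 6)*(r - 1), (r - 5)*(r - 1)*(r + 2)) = r - 1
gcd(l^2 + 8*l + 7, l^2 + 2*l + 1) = l + 1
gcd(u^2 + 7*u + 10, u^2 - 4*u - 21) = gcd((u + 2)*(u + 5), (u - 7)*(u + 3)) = 1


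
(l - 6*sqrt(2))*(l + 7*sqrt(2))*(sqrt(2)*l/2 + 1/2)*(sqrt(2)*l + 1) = l^4 + 2*sqrt(2)*l^3 - 163*l^2/2 - 167*sqrt(2)*l/2 - 42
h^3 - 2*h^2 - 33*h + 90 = (h - 5)*(h - 3)*(h + 6)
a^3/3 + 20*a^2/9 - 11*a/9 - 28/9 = (a/3 + 1/3)*(a - 4/3)*(a + 7)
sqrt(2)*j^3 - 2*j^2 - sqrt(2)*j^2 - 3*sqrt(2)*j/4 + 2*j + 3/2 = (j - 3/2)*(j - sqrt(2))*(sqrt(2)*j + sqrt(2)/2)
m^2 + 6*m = m*(m + 6)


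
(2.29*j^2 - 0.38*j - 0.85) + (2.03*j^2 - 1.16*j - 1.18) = 4.32*j^2 - 1.54*j - 2.03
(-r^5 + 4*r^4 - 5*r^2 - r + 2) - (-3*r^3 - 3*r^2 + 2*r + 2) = -r^5 + 4*r^4 + 3*r^3 - 2*r^2 - 3*r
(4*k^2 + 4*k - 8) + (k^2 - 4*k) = 5*k^2 - 8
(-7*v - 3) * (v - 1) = -7*v^2 + 4*v + 3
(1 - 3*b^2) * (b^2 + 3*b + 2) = -3*b^4 - 9*b^3 - 5*b^2 + 3*b + 2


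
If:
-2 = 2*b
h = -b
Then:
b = -1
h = 1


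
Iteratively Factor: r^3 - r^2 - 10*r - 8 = (r + 2)*(r^2 - 3*r - 4) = (r - 4)*(r + 2)*(r + 1)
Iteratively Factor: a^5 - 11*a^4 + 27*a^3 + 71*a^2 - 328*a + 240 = (a - 4)*(a^4 - 7*a^3 - a^2 + 67*a - 60) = (a - 4)*(a + 3)*(a^3 - 10*a^2 + 29*a - 20) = (a - 4)^2*(a + 3)*(a^2 - 6*a + 5) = (a - 4)^2*(a - 1)*(a + 3)*(a - 5)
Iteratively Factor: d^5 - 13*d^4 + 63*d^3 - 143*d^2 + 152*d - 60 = (d - 2)*(d^4 - 11*d^3 + 41*d^2 - 61*d + 30) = (d - 5)*(d - 2)*(d^3 - 6*d^2 + 11*d - 6) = (d - 5)*(d - 3)*(d - 2)*(d^2 - 3*d + 2) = (d - 5)*(d - 3)*(d - 2)^2*(d - 1)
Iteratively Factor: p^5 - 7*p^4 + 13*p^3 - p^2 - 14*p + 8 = (p - 1)*(p^4 - 6*p^3 + 7*p^2 + 6*p - 8) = (p - 4)*(p - 1)*(p^3 - 2*p^2 - p + 2) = (p - 4)*(p - 1)*(p + 1)*(p^2 - 3*p + 2) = (p - 4)*(p - 2)*(p - 1)*(p + 1)*(p - 1)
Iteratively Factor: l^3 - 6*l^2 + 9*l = (l)*(l^2 - 6*l + 9) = l*(l - 3)*(l - 3)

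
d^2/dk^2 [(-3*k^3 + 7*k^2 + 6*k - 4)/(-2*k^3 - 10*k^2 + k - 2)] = 2*(-88*k^6 - 54*k^5 - 378*k^4 + 97*k^3 + 1722*k^2 + 228*k - 116)/(8*k^9 + 120*k^8 + 588*k^7 + 904*k^6 - 54*k^5 + 606*k^4 - 97*k^3 + 126*k^2 - 12*k + 8)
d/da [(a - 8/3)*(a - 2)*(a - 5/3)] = 3*a^2 - 38*a/3 + 118/9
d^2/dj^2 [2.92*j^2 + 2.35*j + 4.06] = 5.84000000000000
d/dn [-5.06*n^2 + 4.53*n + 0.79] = 4.53 - 10.12*n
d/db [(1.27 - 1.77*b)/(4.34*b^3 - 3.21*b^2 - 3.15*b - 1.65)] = (15.3636*b^3 - 22.2171*b^2 + 8.1534*b + 6.921)/(18.8356*b^6 - 27.8628*b^5 - 17.0379*b^4 + 5.901*b^3 + 20.5155*b^2 + 10.395*b + 2.7225)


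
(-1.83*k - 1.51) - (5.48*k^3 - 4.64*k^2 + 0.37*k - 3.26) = -5.48*k^3 + 4.64*k^2 - 2.2*k + 1.75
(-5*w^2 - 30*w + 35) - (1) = -5*w^2 - 30*w + 34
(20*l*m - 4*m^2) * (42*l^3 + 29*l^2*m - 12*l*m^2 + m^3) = 840*l^4*m + 412*l^3*m^2 - 356*l^2*m^3 + 68*l*m^4 - 4*m^5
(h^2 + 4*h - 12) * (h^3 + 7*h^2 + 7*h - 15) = h^5 + 11*h^4 + 23*h^3 - 71*h^2 - 144*h + 180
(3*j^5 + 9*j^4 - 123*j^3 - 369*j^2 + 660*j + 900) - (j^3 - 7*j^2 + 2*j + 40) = 3*j^5 + 9*j^4 - 124*j^3 - 362*j^2 + 658*j + 860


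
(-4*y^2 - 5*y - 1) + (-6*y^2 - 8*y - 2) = -10*y^2 - 13*y - 3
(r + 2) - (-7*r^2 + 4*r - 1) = 7*r^2 - 3*r + 3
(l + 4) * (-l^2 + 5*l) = -l^3 + l^2 + 20*l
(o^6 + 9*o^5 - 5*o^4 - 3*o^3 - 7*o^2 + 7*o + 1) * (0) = 0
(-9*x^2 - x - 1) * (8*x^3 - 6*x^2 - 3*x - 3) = -72*x^5 + 46*x^4 + 25*x^3 + 36*x^2 + 6*x + 3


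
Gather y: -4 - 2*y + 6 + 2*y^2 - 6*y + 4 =2*y^2 - 8*y + 6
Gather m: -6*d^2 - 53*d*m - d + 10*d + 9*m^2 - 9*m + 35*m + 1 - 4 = -6*d^2 + 9*d + 9*m^2 + m*(26 - 53*d) - 3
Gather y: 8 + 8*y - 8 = 8*y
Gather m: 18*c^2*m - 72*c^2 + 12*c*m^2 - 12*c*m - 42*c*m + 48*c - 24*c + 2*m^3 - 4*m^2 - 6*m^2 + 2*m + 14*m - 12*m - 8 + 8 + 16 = -72*c^2 + 24*c + 2*m^3 + m^2*(12*c - 10) + m*(18*c^2 - 54*c + 4) + 16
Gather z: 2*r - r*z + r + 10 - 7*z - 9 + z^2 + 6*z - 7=3*r + z^2 + z*(-r - 1) - 6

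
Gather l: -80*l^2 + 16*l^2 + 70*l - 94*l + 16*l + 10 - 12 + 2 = -64*l^2 - 8*l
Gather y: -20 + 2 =-18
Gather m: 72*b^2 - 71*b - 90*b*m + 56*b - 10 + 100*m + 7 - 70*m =72*b^2 - 15*b + m*(30 - 90*b) - 3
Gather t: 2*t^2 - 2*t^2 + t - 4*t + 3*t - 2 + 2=0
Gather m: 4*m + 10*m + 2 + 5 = 14*m + 7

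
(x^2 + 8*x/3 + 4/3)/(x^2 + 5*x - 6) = (3*x^2 + 8*x + 4)/(3*(x^2 + 5*x - 6))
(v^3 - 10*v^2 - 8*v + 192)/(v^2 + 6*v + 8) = (v^2 - 14*v + 48)/(v + 2)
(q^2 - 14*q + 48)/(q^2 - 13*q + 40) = (q - 6)/(q - 5)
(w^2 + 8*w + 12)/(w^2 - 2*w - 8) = (w + 6)/(w - 4)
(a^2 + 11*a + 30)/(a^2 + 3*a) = (a^2 + 11*a + 30)/(a*(a + 3))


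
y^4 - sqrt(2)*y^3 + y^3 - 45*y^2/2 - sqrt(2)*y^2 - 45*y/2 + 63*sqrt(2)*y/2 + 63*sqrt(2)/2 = (y + 1)*(y - 3*sqrt(2))*(y - 3*sqrt(2)/2)*(y + 7*sqrt(2)/2)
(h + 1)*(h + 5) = h^2 + 6*h + 5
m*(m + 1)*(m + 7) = m^3 + 8*m^2 + 7*m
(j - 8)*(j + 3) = j^2 - 5*j - 24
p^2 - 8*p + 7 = (p - 7)*(p - 1)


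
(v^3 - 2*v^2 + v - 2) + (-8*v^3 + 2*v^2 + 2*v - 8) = -7*v^3 + 3*v - 10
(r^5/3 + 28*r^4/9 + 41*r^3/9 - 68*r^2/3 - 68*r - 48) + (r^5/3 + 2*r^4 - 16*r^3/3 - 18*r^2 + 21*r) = 2*r^5/3 + 46*r^4/9 - 7*r^3/9 - 122*r^2/3 - 47*r - 48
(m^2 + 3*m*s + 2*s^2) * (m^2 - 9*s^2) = m^4 + 3*m^3*s - 7*m^2*s^2 - 27*m*s^3 - 18*s^4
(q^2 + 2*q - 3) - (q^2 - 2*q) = 4*q - 3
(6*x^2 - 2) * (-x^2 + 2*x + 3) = -6*x^4 + 12*x^3 + 20*x^2 - 4*x - 6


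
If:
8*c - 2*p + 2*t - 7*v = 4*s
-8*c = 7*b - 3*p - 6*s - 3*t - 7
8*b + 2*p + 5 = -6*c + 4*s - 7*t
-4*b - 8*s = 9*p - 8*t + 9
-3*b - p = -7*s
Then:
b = 5053/12563 - 25165*v/25126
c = 45031*v/50252 - 3712/12563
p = 9058*v/12563 - 19807/12563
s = -8197*v/25126 - 664/12563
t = -399*v/25126 - 6287/12563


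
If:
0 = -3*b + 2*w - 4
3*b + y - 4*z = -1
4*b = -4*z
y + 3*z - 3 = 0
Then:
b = -2/5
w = 7/5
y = 9/5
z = 2/5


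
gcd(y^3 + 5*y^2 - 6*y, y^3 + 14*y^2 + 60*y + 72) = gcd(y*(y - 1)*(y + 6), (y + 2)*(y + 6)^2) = y + 6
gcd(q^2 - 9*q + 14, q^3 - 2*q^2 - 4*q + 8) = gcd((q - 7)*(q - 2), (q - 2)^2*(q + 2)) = q - 2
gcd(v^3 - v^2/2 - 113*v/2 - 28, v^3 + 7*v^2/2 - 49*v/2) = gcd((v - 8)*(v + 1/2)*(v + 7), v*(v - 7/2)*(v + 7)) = v + 7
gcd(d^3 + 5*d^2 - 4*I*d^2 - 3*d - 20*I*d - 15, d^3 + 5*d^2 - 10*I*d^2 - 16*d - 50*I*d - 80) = d + 5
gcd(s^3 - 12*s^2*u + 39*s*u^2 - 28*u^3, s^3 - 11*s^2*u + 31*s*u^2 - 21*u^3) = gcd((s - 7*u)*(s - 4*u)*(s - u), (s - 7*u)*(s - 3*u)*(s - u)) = s^2 - 8*s*u + 7*u^2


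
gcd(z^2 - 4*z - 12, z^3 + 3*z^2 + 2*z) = z + 2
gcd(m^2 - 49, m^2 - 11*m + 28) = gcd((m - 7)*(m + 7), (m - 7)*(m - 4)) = m - 7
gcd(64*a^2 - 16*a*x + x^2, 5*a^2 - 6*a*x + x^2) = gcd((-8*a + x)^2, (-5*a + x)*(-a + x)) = 1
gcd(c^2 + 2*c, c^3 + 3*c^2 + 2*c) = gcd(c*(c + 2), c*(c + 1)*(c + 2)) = c^2 + 2*c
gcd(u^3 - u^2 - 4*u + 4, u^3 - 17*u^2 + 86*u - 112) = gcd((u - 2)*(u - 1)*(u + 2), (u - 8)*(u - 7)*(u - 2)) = u - 2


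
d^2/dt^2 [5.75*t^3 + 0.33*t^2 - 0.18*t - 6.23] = 34.5*t + 0.66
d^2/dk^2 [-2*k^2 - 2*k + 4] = -4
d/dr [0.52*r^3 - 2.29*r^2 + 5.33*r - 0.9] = 1.56*r^2 - 4.58*r + 5.33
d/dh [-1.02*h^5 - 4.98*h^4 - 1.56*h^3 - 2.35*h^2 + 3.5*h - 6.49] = -5.1*h^4 - 19.92*h^3 - 4.68*h^2 - 4.7*h + 3.5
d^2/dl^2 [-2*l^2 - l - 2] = -4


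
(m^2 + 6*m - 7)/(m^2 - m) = (m + 7)/m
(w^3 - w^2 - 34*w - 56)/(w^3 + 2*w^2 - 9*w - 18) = (w^2 - 3*w - 28)/(w^2 - 9)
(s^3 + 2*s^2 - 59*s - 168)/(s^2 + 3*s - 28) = (s^2 - 5*s - 24)/(s - 4)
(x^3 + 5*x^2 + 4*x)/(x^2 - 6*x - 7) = x*(x + 4)/(x - 7)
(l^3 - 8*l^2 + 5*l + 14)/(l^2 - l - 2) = l - 7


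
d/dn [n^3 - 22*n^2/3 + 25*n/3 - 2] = 3*n^2 - 44*n/3 + 25/3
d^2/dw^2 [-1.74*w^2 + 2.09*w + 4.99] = -3.48000000000000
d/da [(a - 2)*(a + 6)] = 2*a + 4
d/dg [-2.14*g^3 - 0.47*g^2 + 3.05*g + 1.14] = -6.42*g^2 - 0.94*g + 3.05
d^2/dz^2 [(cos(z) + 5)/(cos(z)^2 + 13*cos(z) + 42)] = (-9*(1 - cos(2*z))^2*cos(z) - 7*(1 - cos(2*z))^2 + 4595*cos(z) + 1114*cos(2*z) + 51*cos(3*z) + 2*cos(5*z) + 1854)/(4*(cos(z) + 6)^3*(cos(z) + 7)^3)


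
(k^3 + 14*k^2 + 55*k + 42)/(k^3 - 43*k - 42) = (k + 7)/(k - 7)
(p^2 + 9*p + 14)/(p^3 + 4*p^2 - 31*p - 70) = 1/(p - 5)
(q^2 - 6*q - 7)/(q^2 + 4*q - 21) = (q^2 - 6*q - 7)/(q^2 + 4*q - 21)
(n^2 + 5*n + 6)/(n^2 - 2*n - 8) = (n + 3)/(n - 4)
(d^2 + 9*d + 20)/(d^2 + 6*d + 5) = (d + 4)/(d + 1)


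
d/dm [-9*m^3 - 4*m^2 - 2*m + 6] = -27*m^2 - 8*m - 2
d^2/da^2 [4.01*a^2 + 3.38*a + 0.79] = 8.02000000000000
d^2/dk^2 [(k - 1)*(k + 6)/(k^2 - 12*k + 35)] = 2*(17*k^3 - 123*k^2 - 309*k + 2671)/(k^6 - 36*k^5 + 537*k^4 - 4248*k^3 + 18795*k^2 - 44100*k + 42875)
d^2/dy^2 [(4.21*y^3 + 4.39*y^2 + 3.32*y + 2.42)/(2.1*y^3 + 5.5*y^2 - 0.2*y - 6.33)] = (-58.5312000000001*y^6 + 98.4563999999996*y^5 + 1040.76756*y^4 + 1770.98968*y^3 + 1911.73098*y^2 + 1882.697574*y + 512.096902)/(9.261*y^9 + 72.765*y^8 + 187.929*y^7 + 68.7691*y^6 - 456.567*y^5 - 557.8359*y^4 + 294.20407*y^3 + 660.37725*y^2 - 24.04134*y - 253.636137)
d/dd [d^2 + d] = 2*d + 1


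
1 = 1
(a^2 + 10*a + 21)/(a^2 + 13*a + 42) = (a + 3)/(a + 6)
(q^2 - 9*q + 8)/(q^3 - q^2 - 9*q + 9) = (q - 8)/(q^2 - 9)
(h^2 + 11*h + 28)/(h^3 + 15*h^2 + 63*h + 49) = (h + 4)/(h^2 + 8*h + 7)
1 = 1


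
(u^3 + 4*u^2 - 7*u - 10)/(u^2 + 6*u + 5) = u - 2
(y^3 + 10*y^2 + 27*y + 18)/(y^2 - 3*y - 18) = (y^2 + 7*y + 6)/(y - 6)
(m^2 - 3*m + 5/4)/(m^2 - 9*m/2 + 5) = (m - 1/2)/(m - 2)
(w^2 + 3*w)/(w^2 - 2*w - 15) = w/(w - 5)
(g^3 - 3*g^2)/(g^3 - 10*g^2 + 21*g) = g/(g - 7)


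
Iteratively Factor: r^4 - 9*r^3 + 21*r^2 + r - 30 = (r + 1)*(r^3 - 10*r^2 + 31*r - 30) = (r - 5)*(r + 1)*(r^2 - 5*r + 6) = (r - 5)*(r - 2)*(r + 1)*(r - 3)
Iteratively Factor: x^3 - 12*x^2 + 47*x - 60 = (x - 4)*(x^2 - 8*x + 15) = (x - 5)*(x - 4)*(x - 3)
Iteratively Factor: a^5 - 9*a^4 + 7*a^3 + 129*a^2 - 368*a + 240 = (a - 5)*(a^4 - 4*a^3 - 13*a^2 + 64*a - 48) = (a - 5)*(a - 3)*(a^3 - a^2 - 16*a + 16) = (a - 5)*(a - 4)*(a - 3)*(a^2 + 3*a - 4) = (a - 5)*(a - 4)*(a - 3)*(a - 1)*(a + 4)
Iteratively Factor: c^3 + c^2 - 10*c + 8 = (c - 2)*(c^2 + 3*c - 4) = (c - 2)*(c - 1)*(c + 4)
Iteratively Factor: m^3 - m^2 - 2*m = (m - 2)*(m^2 + m) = (m - 2)*(m + 1)*(m)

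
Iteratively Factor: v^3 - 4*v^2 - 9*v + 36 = (v + 3)*(v^2 - 7*v + 12) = (v - 4)*(v + 3)*(v - 3)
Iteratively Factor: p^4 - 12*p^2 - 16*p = (p - 4)*(p^3 + 4*p^2 + 4*p) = p*(p - 4)*(p^2 + 4*p + 4) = p*(p - 4)*(p + 2)*(p + 2)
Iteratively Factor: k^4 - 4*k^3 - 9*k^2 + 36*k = (k - 4)*(k^3 - 9*k) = (k - 4)*(k + 3)*(k^2 - 3*k) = (k - 4)*(k - 3)*(k + 3)*(k)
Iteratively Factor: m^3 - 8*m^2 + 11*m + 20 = (m - 4)*(m^2 - 4*m - 5) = (m - 5)*(m - 4)*(m + 1)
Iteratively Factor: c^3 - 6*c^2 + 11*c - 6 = (c - 3)*(c^2 - 3*c + 2) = (c - 3)*(c - 1)*(c - 2)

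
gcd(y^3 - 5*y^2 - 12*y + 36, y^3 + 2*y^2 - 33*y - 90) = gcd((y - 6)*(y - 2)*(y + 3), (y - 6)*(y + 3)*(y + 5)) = y^2 - 3*y - 18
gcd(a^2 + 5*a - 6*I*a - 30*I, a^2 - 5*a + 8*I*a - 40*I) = 1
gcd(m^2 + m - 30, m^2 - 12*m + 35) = m - 5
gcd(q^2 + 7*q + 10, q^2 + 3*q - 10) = q + 5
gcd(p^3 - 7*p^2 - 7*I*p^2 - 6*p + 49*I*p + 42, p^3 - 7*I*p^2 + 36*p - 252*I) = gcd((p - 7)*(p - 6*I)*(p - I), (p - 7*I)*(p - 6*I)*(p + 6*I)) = p - 6*I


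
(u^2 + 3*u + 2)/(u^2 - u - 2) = (u + 2)/(u - 2)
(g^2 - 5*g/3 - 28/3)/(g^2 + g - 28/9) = 3*(g - 4)/(3*g - 4)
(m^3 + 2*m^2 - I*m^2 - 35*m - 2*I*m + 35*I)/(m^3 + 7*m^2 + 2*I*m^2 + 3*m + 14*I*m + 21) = (m - 5)/(m + 3*I)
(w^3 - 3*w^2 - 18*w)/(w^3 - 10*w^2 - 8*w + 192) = w*(w + 3)/(w^2 - 4*w - 32)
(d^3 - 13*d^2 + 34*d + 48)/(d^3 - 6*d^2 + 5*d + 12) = (d^2 - 14*d + 48)/(d^2 - 7*d + 12)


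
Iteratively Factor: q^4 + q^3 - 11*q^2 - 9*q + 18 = (q + 2)*(q^3 - q^2 - 9*q + 9) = (q - 1)*(q + 2)*(q^2 - 9) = (q - 3)*(q - 1)*(q + 2)*(q + 3)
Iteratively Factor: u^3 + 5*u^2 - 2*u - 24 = (u - 2)*(u^2 + 7*u + 12) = (u - 2)*(u + 4)*(u + 3)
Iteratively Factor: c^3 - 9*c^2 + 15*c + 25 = (c + 1)*(c^2 - 10*c + 25) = (c - 5)*(c + 1)*(c - 5)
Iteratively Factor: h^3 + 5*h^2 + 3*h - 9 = (h - 1)*(h^2 + 6*h + 9) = (h - 1)*(h + 3)*(h + 3)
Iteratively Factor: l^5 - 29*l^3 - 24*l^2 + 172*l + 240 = (l + 2)*(l^4 - 2*l^3 - 25*l^2 + 26*l + 120) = (l - 5)*(l + 2)*(l^3 + 3*l^2 - 10*l - 24) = (l - 5)*(l + 2)^2*(l^2 + l - 12) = (l - 5)*(l + 2)^2*(l + 4)*(l - 3)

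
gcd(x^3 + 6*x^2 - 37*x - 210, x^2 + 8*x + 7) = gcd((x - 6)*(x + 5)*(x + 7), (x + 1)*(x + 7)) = x + 7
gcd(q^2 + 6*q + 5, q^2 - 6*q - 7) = q + 1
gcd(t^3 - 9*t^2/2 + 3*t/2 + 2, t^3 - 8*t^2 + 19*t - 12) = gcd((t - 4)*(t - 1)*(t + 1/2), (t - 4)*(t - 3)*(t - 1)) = t^2 - 5*t + 4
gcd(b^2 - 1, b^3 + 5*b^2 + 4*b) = b + 1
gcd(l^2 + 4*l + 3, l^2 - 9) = l + 3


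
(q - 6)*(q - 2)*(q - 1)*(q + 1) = q^4 - 8*q^3 + 11*q^2 + 8*q - 12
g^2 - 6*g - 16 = (g - 8)*(g + 2)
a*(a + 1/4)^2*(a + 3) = a^4 + 7*a^3/2 + 25*a^2/16 + 3*a/16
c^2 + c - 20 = (c - 4)*(c + 5)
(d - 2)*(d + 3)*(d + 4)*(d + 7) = d^4 + 12*d^3 + 33*d^2 - 38*d - 168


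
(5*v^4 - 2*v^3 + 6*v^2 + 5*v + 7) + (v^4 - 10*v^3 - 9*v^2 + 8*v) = 6*v^4 - 12*v^3 - 3*v^2 + 13*v + 7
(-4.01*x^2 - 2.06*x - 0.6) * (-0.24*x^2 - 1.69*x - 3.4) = 0.9624*x^4 + 7.2713*x^3 + 17.2594*x^2 + 8.018*x + 2.04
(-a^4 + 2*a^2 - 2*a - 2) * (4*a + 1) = -4*a^5 - a^4 + 8*a^3 - 6*a^2 - 10*a - 2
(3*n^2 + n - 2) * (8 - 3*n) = -9*n^3 + 21*n^2 + 14*n - 16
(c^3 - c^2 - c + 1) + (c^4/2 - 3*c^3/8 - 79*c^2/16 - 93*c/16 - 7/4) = c^4/2 + 5*c^3/8 - 95*c^2/16 - 109*c/16 - 3/4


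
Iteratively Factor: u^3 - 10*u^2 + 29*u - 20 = (u - 5)*(u^2 - 5*u + 4) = (u - 5)*(u - 1)*(u - 4)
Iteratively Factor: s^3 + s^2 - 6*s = (s)*(s^2 + s - 6) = s*(s - 2)*(s + 3)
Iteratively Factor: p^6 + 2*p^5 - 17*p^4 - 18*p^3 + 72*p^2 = (p)*(p^5 + 2*p^4 - 17*p^3 - 18*p^2 + 72*p) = p^2*(p^4 + 2*p^3 - 17*p^2 - 18*p + 72) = p^2*(p + 3)*(p^3 - p^2 - 14*p + 24) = p^2*(p + 3)*(p + 4)*(p^2 - 5*p + 6) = p^2*(p - 3)*(p + 3)*(p + 4)*(p - 2)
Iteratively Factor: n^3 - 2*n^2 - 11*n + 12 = (n - 1)*(n^2 - n - 12) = (n - 4)*(n - 1)*(n + 3)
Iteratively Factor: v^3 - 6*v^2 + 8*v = (v)*(v^2 - 6*v + 8) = v*(v - 2)*(v - 4)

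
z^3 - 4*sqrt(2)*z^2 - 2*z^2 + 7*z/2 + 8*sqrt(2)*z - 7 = (z - 2)*(z - 7*sqrt(2)/2)*(z - sqrt(2)/2)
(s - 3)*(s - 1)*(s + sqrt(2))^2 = s^4 - 4*s^3 + 2*sqrt(2)*s^3 - 8*sqrt(2)*s^2 + 5*s^2 - 8*s + 6*sqrt(2)*s + 6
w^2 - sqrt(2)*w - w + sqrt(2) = (w - 1)*(w - sqrt(2))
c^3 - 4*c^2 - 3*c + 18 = (c - 3)^2*(c + 2)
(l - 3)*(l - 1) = l^2 - 4*l + 3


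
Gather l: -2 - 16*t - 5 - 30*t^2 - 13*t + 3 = -30*t^2 - 29*t - 4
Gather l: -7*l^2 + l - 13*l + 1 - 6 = -7*l^2 - 12*l - 5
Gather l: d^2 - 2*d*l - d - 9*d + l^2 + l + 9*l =d^2 - 10*d + l^2 + l*(10 - 2*d)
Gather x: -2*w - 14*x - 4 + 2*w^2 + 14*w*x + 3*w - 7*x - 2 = 2*w^2 + w + x*(14*w - 21) - 6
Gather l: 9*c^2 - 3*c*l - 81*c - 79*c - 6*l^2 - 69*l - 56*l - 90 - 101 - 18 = 9*c^2 - 160*c - 6*l^2 + l*(-3*c - 125) - 209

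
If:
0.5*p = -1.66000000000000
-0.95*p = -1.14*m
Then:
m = -2.77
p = -3.32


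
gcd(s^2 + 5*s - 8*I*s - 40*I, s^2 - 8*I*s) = s - 8*I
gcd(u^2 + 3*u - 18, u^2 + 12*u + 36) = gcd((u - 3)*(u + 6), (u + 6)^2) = u + 6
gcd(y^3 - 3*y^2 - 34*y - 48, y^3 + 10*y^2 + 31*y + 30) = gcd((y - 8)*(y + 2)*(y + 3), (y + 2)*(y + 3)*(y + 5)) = y^2 + 5*y + 6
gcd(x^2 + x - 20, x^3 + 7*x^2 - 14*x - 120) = x^2 + x - 20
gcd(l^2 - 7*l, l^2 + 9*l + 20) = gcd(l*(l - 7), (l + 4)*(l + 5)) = 1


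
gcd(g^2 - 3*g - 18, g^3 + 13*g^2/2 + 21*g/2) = g + 3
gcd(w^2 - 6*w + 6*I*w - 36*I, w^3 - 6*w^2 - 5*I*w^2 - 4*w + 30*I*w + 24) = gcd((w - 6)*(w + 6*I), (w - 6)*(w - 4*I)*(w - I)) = w - 6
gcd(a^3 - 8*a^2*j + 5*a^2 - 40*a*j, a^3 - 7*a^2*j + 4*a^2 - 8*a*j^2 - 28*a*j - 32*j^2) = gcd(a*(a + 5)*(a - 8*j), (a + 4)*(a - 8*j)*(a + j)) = a - 8*j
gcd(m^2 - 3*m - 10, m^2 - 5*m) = m - 5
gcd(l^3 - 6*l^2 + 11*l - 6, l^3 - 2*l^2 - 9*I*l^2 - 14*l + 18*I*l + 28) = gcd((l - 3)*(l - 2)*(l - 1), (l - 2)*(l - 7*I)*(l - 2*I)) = l - 2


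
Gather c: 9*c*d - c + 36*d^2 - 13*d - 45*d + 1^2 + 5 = c*(9*d - 1) + 36*d^2 - 58*d + 6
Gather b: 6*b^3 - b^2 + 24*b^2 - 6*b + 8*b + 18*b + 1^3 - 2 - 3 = 6*b^3 + 23*b^2 + 20*b - 4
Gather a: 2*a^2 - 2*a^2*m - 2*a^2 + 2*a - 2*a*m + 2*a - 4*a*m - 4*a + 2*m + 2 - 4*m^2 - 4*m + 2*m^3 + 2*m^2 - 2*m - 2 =-2*a^2*m - 6*a*m + 2*m^3 - 2*m^2 - 4*m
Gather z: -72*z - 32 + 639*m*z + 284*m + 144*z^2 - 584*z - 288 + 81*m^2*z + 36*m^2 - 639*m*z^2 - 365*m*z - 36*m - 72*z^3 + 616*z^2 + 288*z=36*m^2 + 248*m - 72*z^3 + z^2*(760 - 639*m) + z*(81*m^2 + 274*m - 368) - 320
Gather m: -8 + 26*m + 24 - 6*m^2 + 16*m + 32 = -6*m^2 + 42*m + 48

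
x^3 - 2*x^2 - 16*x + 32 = (x - 4)*(x - 2)*(x + 4)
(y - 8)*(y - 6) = y^2 - 14*y + 48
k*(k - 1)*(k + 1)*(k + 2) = k^4 + 2*k^3 - k^2 - 2*k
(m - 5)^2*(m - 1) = m^3 - 11*m^2 + 35*m - 25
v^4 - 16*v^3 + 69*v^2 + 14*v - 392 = (v - 7)^2*(v - 4)*(v + 2)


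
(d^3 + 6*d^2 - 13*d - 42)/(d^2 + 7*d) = d - 1 - 6/d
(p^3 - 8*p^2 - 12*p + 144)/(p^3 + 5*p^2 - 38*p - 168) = (p - 6)/(p + 7)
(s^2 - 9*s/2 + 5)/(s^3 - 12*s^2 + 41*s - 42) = (s - 5/2)/(s^2 - 10*s + 21)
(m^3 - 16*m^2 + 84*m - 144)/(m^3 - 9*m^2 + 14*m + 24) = (m - 6)/(m + 1)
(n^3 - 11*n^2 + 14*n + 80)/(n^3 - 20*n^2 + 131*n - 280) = (n + 2)/(n - 7)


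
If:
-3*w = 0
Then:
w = 0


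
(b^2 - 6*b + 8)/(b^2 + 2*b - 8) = (b - 4)/(b + 4)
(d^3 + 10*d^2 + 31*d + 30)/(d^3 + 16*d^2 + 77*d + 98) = (d^2 + 8*d + 15)/(d^2 + 14*d + 49)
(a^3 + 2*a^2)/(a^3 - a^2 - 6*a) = a/(a - 3)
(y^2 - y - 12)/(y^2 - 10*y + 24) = (y + 3)/(y - 6)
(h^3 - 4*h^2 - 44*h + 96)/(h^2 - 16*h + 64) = (h^2 + 4*h - 12)/(h - 8)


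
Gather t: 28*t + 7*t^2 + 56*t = 7*t^2 + 84*t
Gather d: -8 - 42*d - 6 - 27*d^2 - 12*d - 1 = -27*d^2 - 54*d - 15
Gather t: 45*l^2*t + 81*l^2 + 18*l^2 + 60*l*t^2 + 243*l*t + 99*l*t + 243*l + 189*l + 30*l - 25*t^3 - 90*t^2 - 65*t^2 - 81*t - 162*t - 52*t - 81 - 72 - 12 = 99*l^2 + 462*l - 25*t^3 + t^2*(60*l - 155) + t*(45*l^2 + 342*l - 295) - 165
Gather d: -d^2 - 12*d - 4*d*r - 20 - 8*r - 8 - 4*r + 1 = -d^2 + d*(-4*r - 12) - 12*r - 27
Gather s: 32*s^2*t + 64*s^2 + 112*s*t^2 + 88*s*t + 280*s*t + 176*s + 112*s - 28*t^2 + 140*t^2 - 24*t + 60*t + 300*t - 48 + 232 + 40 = s^2*(32*t + 64) + s*(112*t^2 + 368*t + 288) + 112*t^2 + 336*t + 224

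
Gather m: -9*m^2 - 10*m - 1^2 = -9*m^2 - 10*m - 1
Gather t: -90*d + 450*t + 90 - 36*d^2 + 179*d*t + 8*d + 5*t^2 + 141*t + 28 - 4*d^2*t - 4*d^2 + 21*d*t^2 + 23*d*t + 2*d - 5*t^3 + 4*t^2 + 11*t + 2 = -40*d^2 - 80*d - 5*t^3 + t^2*(21*d + 9) + t*(-4*d^2 + 202*d + 602) + 120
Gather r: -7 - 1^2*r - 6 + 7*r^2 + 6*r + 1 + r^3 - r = r^3 + 7*r^2 + 4*r - 12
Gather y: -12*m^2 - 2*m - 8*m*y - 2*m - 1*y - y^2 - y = -12*m^2 - 4*m - y^2 + y*(-8*m - 2)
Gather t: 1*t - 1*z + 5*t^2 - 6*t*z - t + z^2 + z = 5*t^2 - 6*t*z + z^2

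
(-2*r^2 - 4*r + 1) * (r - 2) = -2*r^3 + 9*r - 2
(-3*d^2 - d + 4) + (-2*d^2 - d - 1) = -5*d^2 - 2*d + 3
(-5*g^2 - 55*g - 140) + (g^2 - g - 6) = -4*g^2 - 56*g - 146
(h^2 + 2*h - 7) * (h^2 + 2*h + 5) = h^4 + 4*h^3 + 2*h^2 - 4*h - 35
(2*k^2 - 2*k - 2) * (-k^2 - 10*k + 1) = -2*k^4 - 18*k^3 + 24*k^2 + 18*k - 2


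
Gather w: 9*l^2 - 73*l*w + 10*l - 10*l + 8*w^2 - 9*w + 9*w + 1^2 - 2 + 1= 9*l^2 - 73*l*w + 8*w^2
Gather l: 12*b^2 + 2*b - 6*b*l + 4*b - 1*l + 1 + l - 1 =12*b^2 - 6*b*l + 6*b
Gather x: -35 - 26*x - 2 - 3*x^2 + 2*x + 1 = -3*x^2 - 24*x - 36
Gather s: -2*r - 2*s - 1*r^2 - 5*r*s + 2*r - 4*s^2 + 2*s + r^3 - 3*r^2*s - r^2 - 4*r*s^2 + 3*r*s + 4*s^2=r^3 - 2*r^2 - 4*r*s^2 + s*(-3*r^2 - 2*r)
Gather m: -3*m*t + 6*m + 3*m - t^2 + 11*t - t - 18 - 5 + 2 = m*(9 - 3*t) - t^2 + 10*t - 21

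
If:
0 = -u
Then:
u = 0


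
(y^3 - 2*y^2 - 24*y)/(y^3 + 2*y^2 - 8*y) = (y - 6)/(y - 2)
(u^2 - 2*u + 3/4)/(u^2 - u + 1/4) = (2*u - 3)/(2*u - 1)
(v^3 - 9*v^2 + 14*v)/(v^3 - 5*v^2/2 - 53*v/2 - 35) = 2*v*(v - 2)/(2*v^2 + 9*v + 10)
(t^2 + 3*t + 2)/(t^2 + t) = (t + 2)/t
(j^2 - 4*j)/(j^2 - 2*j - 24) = j*(4 - j)/(-j^2 + 2*j + 24)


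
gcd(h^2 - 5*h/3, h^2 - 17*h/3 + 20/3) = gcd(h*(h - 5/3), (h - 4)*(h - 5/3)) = h - 5/3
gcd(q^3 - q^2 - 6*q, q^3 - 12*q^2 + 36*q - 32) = 1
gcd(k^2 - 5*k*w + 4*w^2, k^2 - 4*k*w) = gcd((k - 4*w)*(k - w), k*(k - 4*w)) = -k + 4*w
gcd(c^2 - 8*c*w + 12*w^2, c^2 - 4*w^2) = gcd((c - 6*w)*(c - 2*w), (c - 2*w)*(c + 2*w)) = -c + 2*w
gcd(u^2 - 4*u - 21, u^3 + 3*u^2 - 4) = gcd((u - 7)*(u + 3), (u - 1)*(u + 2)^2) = 1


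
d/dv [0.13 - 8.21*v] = -8.21000000000000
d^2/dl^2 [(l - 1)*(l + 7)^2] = 6*l + 26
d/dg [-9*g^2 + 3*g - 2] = 3 - 18*g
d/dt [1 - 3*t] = -3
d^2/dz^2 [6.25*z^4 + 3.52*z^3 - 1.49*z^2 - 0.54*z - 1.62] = 75.0*z^2 + 21.12*z - 2.98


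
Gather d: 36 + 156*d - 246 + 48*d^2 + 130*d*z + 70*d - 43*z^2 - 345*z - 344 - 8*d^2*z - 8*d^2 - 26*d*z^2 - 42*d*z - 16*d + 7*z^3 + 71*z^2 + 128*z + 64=d^2*(40 - 8*z) + d*(-26*z^2 + 88*z + 210) + 7*z^3 + 28*z^2 - 217*z - 490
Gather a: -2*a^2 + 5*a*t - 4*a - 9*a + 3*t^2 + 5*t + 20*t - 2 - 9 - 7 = -2*a^2 + a*(5*t - 13) + 3*t^2 + 25*t - 18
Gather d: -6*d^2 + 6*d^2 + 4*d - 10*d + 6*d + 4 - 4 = 0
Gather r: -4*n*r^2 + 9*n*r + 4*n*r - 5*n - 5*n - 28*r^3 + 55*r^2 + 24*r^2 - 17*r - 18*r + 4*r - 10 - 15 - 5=-10*n - 28*r^3 + r^2*(79 - 4*n) + r*(13*n - 31) - 30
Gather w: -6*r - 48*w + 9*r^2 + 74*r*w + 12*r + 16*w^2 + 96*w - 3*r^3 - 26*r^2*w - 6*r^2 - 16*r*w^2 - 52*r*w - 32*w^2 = -3*r^3 + 3*r^2 + 6*r + w^2*(-16*r - 16) + w*(-26*r^2 + 22*r + 48)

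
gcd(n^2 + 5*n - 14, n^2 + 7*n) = n + 7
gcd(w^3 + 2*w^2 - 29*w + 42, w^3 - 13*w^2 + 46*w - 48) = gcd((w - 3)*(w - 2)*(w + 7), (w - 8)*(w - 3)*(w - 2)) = w^2 - 5*w + 6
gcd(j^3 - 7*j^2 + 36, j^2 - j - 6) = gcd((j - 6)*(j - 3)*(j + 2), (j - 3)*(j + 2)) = j^2 - j - 6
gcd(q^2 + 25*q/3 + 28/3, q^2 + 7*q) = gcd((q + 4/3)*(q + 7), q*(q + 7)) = q + 7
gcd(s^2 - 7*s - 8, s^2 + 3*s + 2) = s + 1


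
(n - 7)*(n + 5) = n^2 - 2*n - 35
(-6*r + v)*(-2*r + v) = 12*r^2 - 8*r*v + v^2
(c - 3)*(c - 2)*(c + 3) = c^3 - 2*c^2 - 9*c + 18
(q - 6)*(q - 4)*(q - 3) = q^3 - 13*q^2 + 54*q - 72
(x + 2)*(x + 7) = x^2 + 9*x + 14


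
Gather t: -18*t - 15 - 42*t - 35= -60*t - 50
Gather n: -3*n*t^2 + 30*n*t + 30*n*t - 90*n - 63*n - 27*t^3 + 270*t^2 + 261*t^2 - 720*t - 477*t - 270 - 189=n*(-3*t^2 + 60*t - 153) - 27*t^3 + 531*t^2 - 1197*t - 459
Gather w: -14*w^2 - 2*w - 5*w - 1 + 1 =-14*w^2 - 7*w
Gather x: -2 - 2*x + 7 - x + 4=9 - 3*x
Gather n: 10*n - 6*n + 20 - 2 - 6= 4*n + 12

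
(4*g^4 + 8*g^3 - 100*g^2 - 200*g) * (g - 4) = 4*g^5 - 8*g^4 - 132*g^3 + 200*g^2 + 800*g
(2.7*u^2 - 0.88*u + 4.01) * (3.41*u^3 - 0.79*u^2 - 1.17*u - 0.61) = 9.207*u^5 - 5.1338*u^4 + 11.2103*u^3 - 3.7853*u^2 - 4.1549*u - 2.4461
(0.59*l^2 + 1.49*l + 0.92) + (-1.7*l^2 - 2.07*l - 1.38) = -1.11*l^2 - 0.58*l - 0.46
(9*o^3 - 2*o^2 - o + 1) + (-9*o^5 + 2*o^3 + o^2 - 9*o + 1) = -9*o^5 + 11*o^3 - o^2 - 10*o + 2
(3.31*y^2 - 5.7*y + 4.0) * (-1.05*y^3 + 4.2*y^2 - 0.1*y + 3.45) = -3.4755*y^5 + 19.887*y^4 - 28.471*y^3 + 28.7895*y^2 - 20.065*y + 13.8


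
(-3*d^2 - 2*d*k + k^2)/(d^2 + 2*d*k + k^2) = (-3*d + k)/(d + k)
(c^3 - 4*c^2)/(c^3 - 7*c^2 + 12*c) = c/(c - 3)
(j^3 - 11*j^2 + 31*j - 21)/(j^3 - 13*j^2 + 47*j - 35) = (j - 3)/(j - 5)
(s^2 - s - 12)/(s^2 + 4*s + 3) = (s - 4)/(s + 1)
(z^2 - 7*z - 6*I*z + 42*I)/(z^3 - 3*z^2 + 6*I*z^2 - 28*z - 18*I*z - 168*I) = (z - 6*I)/(z^2 + z*(4 + 6*I) + 24*I)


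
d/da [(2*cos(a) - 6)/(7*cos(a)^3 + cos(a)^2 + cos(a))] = 2*(9*cos(a)/2 - 31*cos(2*a) + 7*cos(3*a)/2 - 34)*sin(a)/((7*cos(a)^2 + cos(a) + 1)^2*cos(a)^2)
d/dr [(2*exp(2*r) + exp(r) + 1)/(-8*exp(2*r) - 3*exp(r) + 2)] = (2*exp(2*r) + 24*exp(r) + 5)*exp(r)/(64*exp(4*r) + 48*exp(3*r) - 23*exp(2*r) - 12*exp(r) + 4)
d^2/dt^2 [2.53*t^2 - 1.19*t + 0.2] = 5.06000000000000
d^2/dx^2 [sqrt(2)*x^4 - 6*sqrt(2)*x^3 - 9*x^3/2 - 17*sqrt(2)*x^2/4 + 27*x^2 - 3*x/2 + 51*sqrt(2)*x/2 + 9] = 12*sqrt(2)*x^2 - 36*sqrt(2)*x - 27*x - 17*sqrt(2)/2 + 54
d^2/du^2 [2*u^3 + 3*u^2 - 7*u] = 12*u + 6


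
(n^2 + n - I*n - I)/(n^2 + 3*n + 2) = (n - I)/(n + 2)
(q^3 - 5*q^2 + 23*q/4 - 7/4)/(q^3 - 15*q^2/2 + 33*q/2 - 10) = (4*q^2 - 16*q + 7)/(2*(2*q^2 - 13*q + 20))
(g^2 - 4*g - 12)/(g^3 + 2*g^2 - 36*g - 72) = 1/(g + 6)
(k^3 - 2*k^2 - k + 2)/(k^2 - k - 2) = k - 1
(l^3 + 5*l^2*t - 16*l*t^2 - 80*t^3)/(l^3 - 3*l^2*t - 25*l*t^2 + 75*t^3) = (l^2 - 16*t^2)/(l^2 - 8*l*t + 15*t^2)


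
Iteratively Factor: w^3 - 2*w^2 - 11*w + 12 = (w - 4)*(w^2 + 2*w - 3) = (w - 4)*(w + 3)*(w - 1)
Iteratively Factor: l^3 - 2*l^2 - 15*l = (l)*(l^2 - 2*l - 15) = l*(l + 3)*(l - 5)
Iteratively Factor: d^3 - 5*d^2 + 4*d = (d)*(d^2 - 5*d + 4) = d*(d - 4)*(d - 1)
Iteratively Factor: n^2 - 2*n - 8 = (n - 4)*(n + 2)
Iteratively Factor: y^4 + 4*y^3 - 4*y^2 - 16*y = (y - 2)*(y^3 + 6*y^2 + 8*y) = (y - 2)*(y + 4)*(y^2 + 2*y) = (y - 2)*(y + 2)*(y + 4)*(y)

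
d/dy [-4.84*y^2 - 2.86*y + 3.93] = -9.68*y - 2.86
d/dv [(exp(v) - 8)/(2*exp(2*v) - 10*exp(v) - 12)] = (-(exp(v) - 8)*(2*exp(v) - 5) + exp(2*v) - 5*exp(v) - 6)*exp(v)/(2*(-exp(2*v) + 5*exp(v) + 6)^2)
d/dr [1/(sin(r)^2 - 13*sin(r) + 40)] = (13 - 2*sin(r))*cos(r)/(sin(r)^2 - 13*sin(r) + 40)^2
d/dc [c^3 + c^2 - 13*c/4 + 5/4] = 3*c^2 + 2*c - 13/4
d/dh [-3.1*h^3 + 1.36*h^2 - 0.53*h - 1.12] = -9.3*h^2 + 2.72*h - 0.53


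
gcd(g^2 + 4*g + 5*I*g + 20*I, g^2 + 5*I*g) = g + 5*I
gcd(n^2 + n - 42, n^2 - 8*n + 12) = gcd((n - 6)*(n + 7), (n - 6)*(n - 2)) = n - 6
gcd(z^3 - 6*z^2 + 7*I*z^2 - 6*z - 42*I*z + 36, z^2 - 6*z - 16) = 1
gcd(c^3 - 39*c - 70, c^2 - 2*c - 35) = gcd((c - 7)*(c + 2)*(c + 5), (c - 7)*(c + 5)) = c^2 - 2*c - 35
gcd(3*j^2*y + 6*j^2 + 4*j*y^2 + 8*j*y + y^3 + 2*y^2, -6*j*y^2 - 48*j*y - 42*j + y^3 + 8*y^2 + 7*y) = 1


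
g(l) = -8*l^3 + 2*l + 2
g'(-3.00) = -214.00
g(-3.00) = 212.00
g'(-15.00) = -5398.00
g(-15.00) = 26972.00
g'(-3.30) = -259.36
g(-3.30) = 282.90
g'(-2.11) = -104.85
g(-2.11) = 72.93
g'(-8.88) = -1890.51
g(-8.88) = 5586.06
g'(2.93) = -204.04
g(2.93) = -193.37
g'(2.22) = -116.28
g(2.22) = -81.09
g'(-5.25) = -659.50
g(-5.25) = 1149.12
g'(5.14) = -632.07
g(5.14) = -1074.09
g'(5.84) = -816.53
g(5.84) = -1579.73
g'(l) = 2 - 24*l^2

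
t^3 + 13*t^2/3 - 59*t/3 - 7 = (t - 3)*(t + 1/3)*(t + 7)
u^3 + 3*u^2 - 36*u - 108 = (u - 6)*(u + 3)*(u + 6)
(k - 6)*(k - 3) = k^2 - 9*k + 18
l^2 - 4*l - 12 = (l - 6)*(l + 2)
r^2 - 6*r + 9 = (r - 3)^2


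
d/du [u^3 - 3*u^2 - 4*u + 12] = 3*u^2 - 6*u - 4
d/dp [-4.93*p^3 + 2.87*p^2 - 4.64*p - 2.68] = -14.79*p^2 + 5.74*p - 4.64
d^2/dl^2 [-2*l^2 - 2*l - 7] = -4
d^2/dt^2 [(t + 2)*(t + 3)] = 2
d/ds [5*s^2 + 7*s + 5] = 10*s + 7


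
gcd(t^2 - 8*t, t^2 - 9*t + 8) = t - 8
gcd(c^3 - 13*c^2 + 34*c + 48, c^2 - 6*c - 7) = c + 1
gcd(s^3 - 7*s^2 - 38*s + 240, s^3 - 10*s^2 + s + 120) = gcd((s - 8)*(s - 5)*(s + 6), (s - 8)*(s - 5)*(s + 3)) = s^2 - 13*s + 40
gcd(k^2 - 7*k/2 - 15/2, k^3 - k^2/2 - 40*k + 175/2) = k - 5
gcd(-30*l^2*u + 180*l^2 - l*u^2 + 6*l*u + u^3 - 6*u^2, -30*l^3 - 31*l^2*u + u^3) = -30*l^2 - l*u + u^2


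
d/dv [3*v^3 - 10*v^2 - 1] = v*(9*v - 20)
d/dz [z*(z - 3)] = 2*z - 3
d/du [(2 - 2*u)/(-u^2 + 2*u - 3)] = 2*(-u^2 + 2*u + 1)/(u^4 - 4*u^3 + 10*u^2 - 12*u + 9)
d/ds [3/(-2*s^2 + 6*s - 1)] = 6*(2*s - 3)/(2*s^2 - 6*s + 1)^2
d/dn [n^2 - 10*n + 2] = 2*n - 10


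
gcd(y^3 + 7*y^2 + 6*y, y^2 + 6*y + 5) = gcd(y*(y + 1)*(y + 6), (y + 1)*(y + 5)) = y + 1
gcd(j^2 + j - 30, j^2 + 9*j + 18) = j + 6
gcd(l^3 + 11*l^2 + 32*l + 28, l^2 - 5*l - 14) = l + 2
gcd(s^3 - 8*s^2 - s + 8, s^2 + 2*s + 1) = s + 1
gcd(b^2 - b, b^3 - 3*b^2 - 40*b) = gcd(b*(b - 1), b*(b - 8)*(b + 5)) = b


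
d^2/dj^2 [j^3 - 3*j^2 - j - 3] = 6*j - 6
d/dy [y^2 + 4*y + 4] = 2*y + 4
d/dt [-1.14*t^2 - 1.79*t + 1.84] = -2.28*t - 1.79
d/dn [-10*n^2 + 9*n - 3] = 9 - 20*n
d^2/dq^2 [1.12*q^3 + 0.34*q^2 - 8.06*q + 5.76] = 6.72*q + 0.68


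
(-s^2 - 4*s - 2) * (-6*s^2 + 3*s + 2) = 6*s^4 + 21*s^3 - 2*s^2 - 14*s - 4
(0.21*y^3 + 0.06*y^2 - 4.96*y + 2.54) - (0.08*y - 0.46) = 0.21*y^3 + 0.06*y^2 - 5.04*y + 3.0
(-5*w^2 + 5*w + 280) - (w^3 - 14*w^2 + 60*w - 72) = -w^3 + 9*w^2 - 55*w + 352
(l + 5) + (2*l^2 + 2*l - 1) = 2*l^2 + 3*l + 4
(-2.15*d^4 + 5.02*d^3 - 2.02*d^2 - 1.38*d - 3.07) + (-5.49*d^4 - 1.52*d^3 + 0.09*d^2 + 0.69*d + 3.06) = -7.64*d^4 + 3.5*d^3 - 1.93*d^2 - 0.69*d - 0.00999999999999979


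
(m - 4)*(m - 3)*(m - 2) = m^3 - 9*m^2 + 26*m - 24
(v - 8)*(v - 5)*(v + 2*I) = v^3 - 13*v^2 + 2*I*v^2 + 40*v - 26*I*v + 80*I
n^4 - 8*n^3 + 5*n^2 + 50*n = n*(n - 5)^2*(n + 2)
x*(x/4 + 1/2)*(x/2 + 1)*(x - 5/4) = x^4/8 + 11*x^3/32 - x^2/8 - 5*x/8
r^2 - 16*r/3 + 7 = (r - 3)*(r - 7/3)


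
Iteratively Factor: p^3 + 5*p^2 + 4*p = (p + 1)*(p^2 + 4*p) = (p + 1)*(p + 4)*(p)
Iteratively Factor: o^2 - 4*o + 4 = (o - 2)*(o - 2)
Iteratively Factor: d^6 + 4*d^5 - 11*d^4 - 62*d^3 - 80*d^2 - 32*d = (d + 1)*(d^5 + 3*d^4 - 14*d^3 - 48*d^2 - 32*d) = (d + 1)*(d + 2)*(d^4 + d^3 - 16*d^2 - 16*d) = (d + 1)*(d + 2)*(d + 4)*(d^3 - 3*d^2 - 4*d) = (d - 4)*(d + 1)*(d + 2)*(d + 4)*(d^2 + d) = (d - 4)*(d + 1)^2*(d + 2)*(d + 4)*(d)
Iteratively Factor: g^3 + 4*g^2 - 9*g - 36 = (g - 3)*(g^2 + 7*g + 12) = (g - 3)*(g + 4)*(g + 3)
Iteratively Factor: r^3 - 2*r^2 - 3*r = (r + 1)*(r^2 - 3*r) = r*(r + 1)*(r - 3)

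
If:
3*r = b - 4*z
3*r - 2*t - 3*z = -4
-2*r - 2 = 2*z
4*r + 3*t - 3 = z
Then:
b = -95/28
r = -17/28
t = 47/28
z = -11/28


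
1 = 1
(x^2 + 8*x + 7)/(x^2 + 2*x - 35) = (x + 1)/(x - 5)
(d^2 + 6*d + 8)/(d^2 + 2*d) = (d + 4)/d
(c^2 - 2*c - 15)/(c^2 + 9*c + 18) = (c - 5)/(c + 6)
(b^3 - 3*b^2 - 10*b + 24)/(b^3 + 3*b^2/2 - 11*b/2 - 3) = 2*(b - 4)/(2*b + 1)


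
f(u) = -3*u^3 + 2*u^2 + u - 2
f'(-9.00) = -764.00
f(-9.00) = 2338.00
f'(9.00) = -692.00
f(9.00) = -2018.00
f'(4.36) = -152.65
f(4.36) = -208.27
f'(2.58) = -48.59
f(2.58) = -37.63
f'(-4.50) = -199.25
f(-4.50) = 307.38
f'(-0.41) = -2.15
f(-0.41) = -1.87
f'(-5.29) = -272.02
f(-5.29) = 492.79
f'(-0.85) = -8.90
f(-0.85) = 0.44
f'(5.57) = -255.94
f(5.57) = -452.81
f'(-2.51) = -65.74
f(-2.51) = 55.53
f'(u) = -9*u^2 + 4*u + 1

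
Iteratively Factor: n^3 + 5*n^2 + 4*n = (n + 4)*(n^2 + n) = (n + 1)*(n + 4)*(n)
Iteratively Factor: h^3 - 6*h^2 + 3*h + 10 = (h - 2)*(h^2 - 4*h - 5) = (h - 2)*(h + 1)*(h - 5)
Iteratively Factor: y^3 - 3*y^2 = (y - 3)*(y^2) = y*(y - 3)*(y)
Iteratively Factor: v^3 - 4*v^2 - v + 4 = (v + 1)*(v^2 - 5*v + 4) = (v - 4)*(v + 1)*(v - 1)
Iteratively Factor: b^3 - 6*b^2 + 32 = (b + 2)*(b^2 - 8*b + 16) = (b - 4)*(b + 2)*(b - 4)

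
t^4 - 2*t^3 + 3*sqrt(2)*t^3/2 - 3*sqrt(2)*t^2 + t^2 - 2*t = t*(t - 2)*(t + sqrt(2)/2)*(t + sqrt(2))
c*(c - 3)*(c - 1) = c^3 - 4*c^2 + 3*c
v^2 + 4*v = v*(v + 4)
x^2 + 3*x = x*(x + 3)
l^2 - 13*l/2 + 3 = (l - 6)*(l - 1/2)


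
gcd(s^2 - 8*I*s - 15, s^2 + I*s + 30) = s - 5*I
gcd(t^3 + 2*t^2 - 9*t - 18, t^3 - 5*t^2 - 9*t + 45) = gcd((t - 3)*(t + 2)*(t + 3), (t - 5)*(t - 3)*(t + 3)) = t^2 - 9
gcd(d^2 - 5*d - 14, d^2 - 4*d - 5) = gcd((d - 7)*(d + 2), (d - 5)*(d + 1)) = 1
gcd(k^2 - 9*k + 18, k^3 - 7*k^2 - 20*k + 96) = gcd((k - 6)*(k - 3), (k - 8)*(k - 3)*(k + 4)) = k - 3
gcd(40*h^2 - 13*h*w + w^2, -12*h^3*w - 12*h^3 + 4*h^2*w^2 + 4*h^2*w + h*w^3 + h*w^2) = 1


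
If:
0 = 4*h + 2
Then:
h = -1/2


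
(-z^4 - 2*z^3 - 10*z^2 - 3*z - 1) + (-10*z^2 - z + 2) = -z^4 - 2*z^3 - 20*z^2 - 4*z + 1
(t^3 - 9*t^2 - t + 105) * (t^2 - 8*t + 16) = t^5 - 17*t^4 + 87*t^3 - 31*t^2 - 856*t + 1680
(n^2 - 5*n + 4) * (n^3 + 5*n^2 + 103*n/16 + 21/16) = n^5 - 233*n^3/16 - 87*n^2/8 + 307*n/16 + 21/4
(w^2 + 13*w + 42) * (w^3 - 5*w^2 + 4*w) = w^5 + 8*w^4 - 19*w^3 - 158*w^2 + 168*w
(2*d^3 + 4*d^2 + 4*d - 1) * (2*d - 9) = 4*d^4 - 10*d^3 - 28*d^2 - 38*d + 9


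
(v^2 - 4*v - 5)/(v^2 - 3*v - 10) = (v + 1)/(v + 2)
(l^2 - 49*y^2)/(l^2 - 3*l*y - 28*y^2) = (l + 7*y)/(l + 4*y)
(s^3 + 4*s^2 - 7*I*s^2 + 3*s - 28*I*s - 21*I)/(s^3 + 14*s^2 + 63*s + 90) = (s^2 + s*(1 - 7*I) - 7*I)/(s^2 + 11*s + 30)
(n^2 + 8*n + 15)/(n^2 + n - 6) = (n + 5)/(n - 2)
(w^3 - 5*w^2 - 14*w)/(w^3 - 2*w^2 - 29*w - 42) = w/(w + 3)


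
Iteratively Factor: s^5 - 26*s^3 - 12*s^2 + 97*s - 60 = (s + 4)*(s^4 - 4*s^3 - 10*s^2 + 28*s - 15) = (s - 5)*(s + 4)*(s^3 + s^2 - 5*s + 3) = (s - 5)*(s + 3)*(s + 4)*(s^2 - 2*s + 1) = (s - 5)*(s - 1)*(s + 3)*(s + 4)*(s - 1)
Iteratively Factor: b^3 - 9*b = (b + 3)*(b^2 - 3*b) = b*(b + 3)*(b - 3)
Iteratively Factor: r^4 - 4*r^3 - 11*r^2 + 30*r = (r - 5)*(r^3 + r^2 - 6*r) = (r - 5)*(r - 2)*(r^2 + 3*r) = (r - 5)*(r - 2)*(r + 3)*(r)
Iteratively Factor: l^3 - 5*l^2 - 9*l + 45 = (l + 3)*(l^2 - 8*l + 15) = (l - 5)*(l + 3)*(l - 3)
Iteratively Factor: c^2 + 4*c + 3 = (c + 1)*(c + 3)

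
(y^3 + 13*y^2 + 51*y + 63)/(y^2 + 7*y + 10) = (y^3 + 13*y^2 + 51*y + 63)/(y^2 + 7*y + 10)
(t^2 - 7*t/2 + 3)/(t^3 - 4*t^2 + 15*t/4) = 2*(t - 2)/(t*(2*t - 5))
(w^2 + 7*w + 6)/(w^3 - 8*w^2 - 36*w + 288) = (w + 1)/(w^2 - 14*w + 48)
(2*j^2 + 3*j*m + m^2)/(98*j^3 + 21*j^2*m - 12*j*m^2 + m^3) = (j + m)/(49*j^2 - 14*j*m + m^2)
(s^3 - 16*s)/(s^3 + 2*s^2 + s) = (s^2 - 16)/(s^2 + 2*s + 1)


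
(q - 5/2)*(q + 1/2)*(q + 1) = q^3 - q^2 - 13*q/4 - 5/4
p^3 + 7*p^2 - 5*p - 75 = (p - 3)*(p + 5)^2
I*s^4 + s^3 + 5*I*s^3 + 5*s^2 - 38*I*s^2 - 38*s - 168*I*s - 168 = (s - 6)*(s + 4)*(s + 7)*(I*s + 1)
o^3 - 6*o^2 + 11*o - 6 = (o - 3)*(o - 2)*(o - 1)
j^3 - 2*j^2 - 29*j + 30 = (j - 6)*(j - 1)*(j + 5)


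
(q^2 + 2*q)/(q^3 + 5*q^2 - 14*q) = (q + 2)/(q^2 + 5*q - 14)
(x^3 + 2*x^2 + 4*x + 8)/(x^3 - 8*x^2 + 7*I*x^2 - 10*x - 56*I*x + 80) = (x^2 + 2*x*(1 - I) - 4*I)/(x^2 + x*(-8 + 5*I) - 40*I)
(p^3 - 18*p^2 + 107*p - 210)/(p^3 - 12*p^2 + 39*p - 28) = (p^2 - 11*p + 30)/(p^2 - 5*p + 4)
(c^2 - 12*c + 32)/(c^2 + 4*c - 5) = (c^2 - 12*c + 32)/(c^2 + 4*c - 5)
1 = 1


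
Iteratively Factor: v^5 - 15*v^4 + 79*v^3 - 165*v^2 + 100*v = (v)*(v^4 - 15*v^3 + 79*v^2 - 165*v + 100) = v*(v - 1)*(v^3 - 14*v^2 + 65*v - 100) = v*(v - 4)*(v - 1)*(v^2 - 10*v + 25) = v*(v - 5)*(v - 4)*(v - 1)*(v - 5)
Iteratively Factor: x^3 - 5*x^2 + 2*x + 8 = (x - 2)*(x^2 - 3*x - 4) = (x - 2)*(x + 1)*(x - 4)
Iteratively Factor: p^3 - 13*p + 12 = (p - 1)*(p^2 + p - 12) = (p - 1)*(p + 4)*(p - 3)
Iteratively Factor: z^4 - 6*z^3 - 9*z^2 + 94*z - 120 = (z + 4)*(z^3 - 10*z^2 + 31*z - 30) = (z - 2)*(z + 4)*(z^2 - 8*z + 15) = (z - 3)*(z - 2)*(z + 4)*(z - 5)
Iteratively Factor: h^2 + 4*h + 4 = (h + 2)*(h + 2)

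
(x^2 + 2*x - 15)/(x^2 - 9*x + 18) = (x + 5)/(x - 6)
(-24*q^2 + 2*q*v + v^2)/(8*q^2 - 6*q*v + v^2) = (-6*q - v)/(2*q - v)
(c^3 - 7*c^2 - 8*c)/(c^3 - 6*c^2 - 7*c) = (c - 8)/(c - 7)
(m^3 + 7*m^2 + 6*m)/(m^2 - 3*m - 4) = m*(m + 6)/(m - 4)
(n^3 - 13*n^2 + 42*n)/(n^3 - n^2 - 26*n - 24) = n*(n - 7)/(n^2 + 5*n + 4)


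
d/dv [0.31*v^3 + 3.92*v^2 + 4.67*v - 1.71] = 0.93*v^2 + 7.84*v + 4.67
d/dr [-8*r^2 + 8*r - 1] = 8 - 16*r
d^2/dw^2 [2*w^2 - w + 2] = 4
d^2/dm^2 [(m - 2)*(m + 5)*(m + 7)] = 6*m + 20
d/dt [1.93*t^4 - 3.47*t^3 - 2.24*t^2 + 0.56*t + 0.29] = 7.72*t^3 - 10.41*t^2 - 4.48*t + 0.56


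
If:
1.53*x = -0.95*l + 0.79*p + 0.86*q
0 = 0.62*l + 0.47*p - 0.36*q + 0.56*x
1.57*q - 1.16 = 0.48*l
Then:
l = 0.701010914790564 - 1.60036350456311*x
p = 0.544858411374481*x - 0.194646074510537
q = 0.953175311528325 - 0.489283109675347*x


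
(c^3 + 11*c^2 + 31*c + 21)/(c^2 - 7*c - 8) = (c^2 + 10*c + 21)/(c - 8)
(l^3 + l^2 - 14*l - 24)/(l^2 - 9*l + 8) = (l^3 + l^2 - 14*l - 24)/(l^2 - 9*l + 8)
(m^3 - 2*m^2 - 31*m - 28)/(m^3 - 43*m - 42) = (m + 4)/(m + 6)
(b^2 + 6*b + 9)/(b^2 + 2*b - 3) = (b + 3)/(b - 1)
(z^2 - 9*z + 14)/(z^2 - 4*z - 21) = (z - 2)/(z + 3)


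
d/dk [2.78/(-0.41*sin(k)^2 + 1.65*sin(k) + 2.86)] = (2.2796*sin(k) - 4.587)*cos(k)/(-0.41*sin(k)^2 + 1.65*sin(k) + 2.86)^2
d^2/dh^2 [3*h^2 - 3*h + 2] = 6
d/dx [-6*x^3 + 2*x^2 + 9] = 2*x*(2 - 9*x)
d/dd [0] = 0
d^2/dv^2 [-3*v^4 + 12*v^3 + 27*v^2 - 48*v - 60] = -36*v^2 + 72*v + 54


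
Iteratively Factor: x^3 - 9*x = (x)*(x^2 - 9) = x*(x - 3)*(x + 3)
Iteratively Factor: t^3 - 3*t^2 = (t)*(t^2 - 3*t) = t*(t - 3)*(t)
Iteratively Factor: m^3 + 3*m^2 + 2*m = (m + 1)*(m^2 + 2*m) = m*(m + 1)*(m + 2)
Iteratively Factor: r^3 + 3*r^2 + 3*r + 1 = (r + 1)*(r^2 + 2*r + 1) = (r + 1)^2*(r + 1)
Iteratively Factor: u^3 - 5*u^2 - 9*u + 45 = (u - 5)*(u^2 - 9) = (u - 5)*(u - 3)*(u + 3)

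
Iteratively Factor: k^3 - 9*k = (k + 3)*(k^2 - 3*k) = k*(k + 3)*(k - 3)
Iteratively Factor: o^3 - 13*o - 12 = (o - 4)*(o^2 + 4*o + 3) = (o - 4)*(o + 1)*(o + 3)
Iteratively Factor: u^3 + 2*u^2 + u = (u + 1)*(u^2 + u) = u*(u + 1)*(u + 1)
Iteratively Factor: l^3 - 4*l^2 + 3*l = (l - 3)*(l^2 - l) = (l - 3)*(l - 1)*(l)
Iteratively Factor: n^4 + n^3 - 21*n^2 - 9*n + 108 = (n + 3)*(n^3 - 2*n^2 - 15*n + 36) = (n - 3)*(n + 3)*(n^2 + n - 12) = (n - 3)^2*(n + 3)*(n + 4)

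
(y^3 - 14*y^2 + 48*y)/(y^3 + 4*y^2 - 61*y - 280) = y*(y - 6)/(y^2 + 12*y + 35)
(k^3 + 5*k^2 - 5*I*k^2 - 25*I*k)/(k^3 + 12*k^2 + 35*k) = (k - 5*I)/(k + 7)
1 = 1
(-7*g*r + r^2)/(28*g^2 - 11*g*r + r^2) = r/(-4*g + r)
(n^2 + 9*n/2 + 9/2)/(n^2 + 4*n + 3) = (n + 3/2)/(n + 1)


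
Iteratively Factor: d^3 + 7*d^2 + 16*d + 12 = (d + 3)*(d^2 + 4*d + 4) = (d + 2)*(d + 3)*(d + 2)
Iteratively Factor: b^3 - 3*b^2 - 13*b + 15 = (b + 3)*(b^2 - 6*b + 5) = (b - 1)*(b + 3)*(b - 5)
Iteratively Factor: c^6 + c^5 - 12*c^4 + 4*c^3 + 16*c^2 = (c + 4)*(c^5 - 3*c^4 + 4*c^2) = (c - 2)*(c + 4)*(c^4 - c^3 - 2*c^2) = c*(c - 2)*(c + 4)*(c^3 - c^2 - 2*c) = c^2*(c - 2)*(c + 4)*(c^2 - c - 2) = c^2*(c - 2)^2*(c + 4)*(c + 1)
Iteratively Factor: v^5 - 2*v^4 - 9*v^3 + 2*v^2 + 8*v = (v - 1)*(v^4 - v^3 - 10*v^2 - 8*v) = (v - 4)*(v - 1)*(v^3 + 3*v^2 + 2*v) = v*(v - 4)*(v - 1)*(v^2 + 3*v + 2) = v*(v - 4)*(v - 1)*(v + 1)*(v + 2)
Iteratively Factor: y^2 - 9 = (y - 3)*(y + 3)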